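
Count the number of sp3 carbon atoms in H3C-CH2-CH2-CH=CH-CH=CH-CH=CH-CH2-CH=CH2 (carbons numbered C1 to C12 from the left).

C1: sp3 ✓
C2: sp3 ✓
C3: sp3 ✓
C4: sp2
C5: sp2
C6: sp2
C7: sp2
C8: sp2
C9: sp2
C10: sp3 ✓
C11: sp2
C12: sp2
C1, C2, C3, C10 → 4 sp3 carbons.

4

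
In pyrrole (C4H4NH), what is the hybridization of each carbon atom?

sp²

Each carbon atom carries 3 σ bonds, plus one π bond, giving a steric number of 3, so it is sp2.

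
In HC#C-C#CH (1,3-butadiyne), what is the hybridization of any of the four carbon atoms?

sp

Every carbon is part of a C≡C triple bond: two σ regions → sp.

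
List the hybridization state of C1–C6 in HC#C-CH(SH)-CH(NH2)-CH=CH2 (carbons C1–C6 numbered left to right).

C1 sp, C2 sp, C3 sp3, C4 sp3, C5 sp2, C6 sp2

C1: 2 σ bonds, plus two π bonds; 2 regions of electron density → sp.
C2: 2 σ bonds, plus two π bonds — 2 electron domains, sp.
C3 is sp3: 4 σ bonds, 4 electron-density regions.
C4: 4 σ bonds — 4 electron domains, sp3.
C5: 3 σ bonds, plus one π bond — 3 electron domains, sp2.
C6: 3 σ bonds, plus one π bond; 3 regions of electron density → sp2.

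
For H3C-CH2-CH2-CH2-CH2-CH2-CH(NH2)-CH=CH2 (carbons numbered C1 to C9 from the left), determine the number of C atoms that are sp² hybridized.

2

C1: sp3
C2: sp3
C3: sp3
C4: sp3
C5: sp3
C6: sp3
C7: sp3
C8: sp2 ✓
C9: sp2 ✓
C8, C9 → 2 sp2 carbons.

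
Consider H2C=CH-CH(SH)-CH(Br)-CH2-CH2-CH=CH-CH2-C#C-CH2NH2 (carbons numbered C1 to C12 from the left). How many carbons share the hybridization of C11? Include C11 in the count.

C11 is sp (two π bonds).
C1: sp2
C2: sp2
C3: sp3
C4: sp3
C5: sp3
C6: sp3
C7: sp2
C8: sp2
C9: sp3
C10: sp ✓
C11: sp ✓
C12: sp3
2 carbons are sp.

2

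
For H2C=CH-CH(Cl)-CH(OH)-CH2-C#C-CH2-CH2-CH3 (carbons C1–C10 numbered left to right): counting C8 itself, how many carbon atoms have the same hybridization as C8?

6

C8 is sp3 (only σ bonds).
C1: sp2
C2: sp2
C3: sp3 ✓
C4: sp3 ✓
C5: sp3 ✓
C6: sp
C7: sp
C8: sp3 ✓
C9: sp3 ✓
C10: sp3 ✓
6 carbons are sp3.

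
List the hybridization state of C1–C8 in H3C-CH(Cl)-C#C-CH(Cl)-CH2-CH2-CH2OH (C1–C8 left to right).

C1 sp3, C2 sp3, C3 sp, C4 sp, C5 sp3, C6 sp3, C7 sp3, C8 sp3

C1 — 4 σ bonds. Steric number 4, so sp3.
C2: 4 σ bonds — 4 electron domains, sp3.
C3 has 2 σ bonds, plus two π bonds: steric number 2 → sp.
C4 carries 2 σ bonds, plus two π bonds, giving a steric number of 2, so it is sp.
C5 (4 σ bonds) has steric number 4: sp3.
C6: 4 σ bonds — 4 electron domains, sp3.
C7 is sp3: 4 σ bonds, 4 electron-density regions.
C8 — 4 σ bonds. Steric number 4, so sp3.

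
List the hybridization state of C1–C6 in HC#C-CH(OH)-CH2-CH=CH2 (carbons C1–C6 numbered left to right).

C1: 2 σ bonds, plus two π bonds; 2 regions of electron density → sp.
C2 — 2 σ bonds, plus two π bonds. Steric number 2, so sp.
C3: 4 σ bonds — 4 electron domains, sp3.
C4: 4 σ bonds — 4 electron domains, sp3.
C5 has 3 σ bonds, plus one π bond: steric number 3 → sp2.
C6 has 3 σ bonds, plus one π bond: steric number 3 → sp2.

C1 sp, C2 sp, C3 sp3, C4 sp3, C5 sp2, C6 sp2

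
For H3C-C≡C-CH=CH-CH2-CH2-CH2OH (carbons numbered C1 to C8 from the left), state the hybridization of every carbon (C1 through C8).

C1: 4 σ bonds — 4 electron domains, sp3.
C2 carries 2 σ bonds, plus two π bonds, giving a steric number of 2, so it is sp.
C3 is sp: 2 σ bonds, plus two π bonds, 2 electron-density regions.
C4: 3 σ bonds, plus one π bond — 3 electron domains, sp2.
C5 has 3 σ bonds, plus one π bond: steric number 3 → sp2.
C6: 4 σ bonds; 4 regions of electron density → sp3.
C7 carries 4 σ bonds, giving a steric number of 4, so it is sp3.
C8 — 4 σ bonds. Steric number 4, so sp3.

C1 sp3, C2 sp, C3 sp, C4 sp2, C5 sp2, C6 sp3, C7 sp3, C8 sp3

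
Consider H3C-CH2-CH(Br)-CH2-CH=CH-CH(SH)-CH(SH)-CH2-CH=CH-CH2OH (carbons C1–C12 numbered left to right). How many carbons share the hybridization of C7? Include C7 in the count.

8

C7 is sp3 (only σ bonds).
C1: sp3 ✓
C2: sp3 ✓
C3: sp3 ✓
C4: sp3 ✓
C5: sp2
C6: sp2
C7: sp3 ✓
C8: sp3 ✓
C9: sp3 ✓
C10: sp2
C11: sp2
C12: sp3 ✓
8 carbons are sp3.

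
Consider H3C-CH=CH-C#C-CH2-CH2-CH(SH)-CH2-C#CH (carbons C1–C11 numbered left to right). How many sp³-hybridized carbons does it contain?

5

C1: sp3 ✓
C2: sp2
C3: sp2
C4: sp
C5: sp
C6: sp3 ✓
C7: sp3 ✓
C8: sp3 ✓
C9: sp3 ✓
C10: sp
C11: sp
C1, C6, C7, C8, C9 → 5 sp3 carbons.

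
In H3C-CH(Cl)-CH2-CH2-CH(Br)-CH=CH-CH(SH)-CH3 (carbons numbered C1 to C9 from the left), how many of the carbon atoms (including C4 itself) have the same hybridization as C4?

7

C4 is sp3 (only σ bonds).
C1: sp3 ✓
C2: sp3 ✓
C3: sp3 ✓
C4: sp3 ✓
C5: sp3 ✓
C6: sp2
C7: sp2
C8: sp3 ✓
C9: sp3 ✓
7 carbons are sp3.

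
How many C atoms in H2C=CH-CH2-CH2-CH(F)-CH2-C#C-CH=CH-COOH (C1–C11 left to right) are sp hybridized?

C1: sp2
C2: sp2
C3: sp3
C4: sp3
C5: sp3
C6: sp3
C7: sp ✓
C8: sp ✓
C9: sp2
C10: sp2
C11: sp2
C7, C8 → 2 sp carbons.

2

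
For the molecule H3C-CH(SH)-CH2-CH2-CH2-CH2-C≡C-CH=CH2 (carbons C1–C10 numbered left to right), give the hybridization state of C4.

C4 is sp3: 4 σ bonds, 4 electron-density regions.

sp3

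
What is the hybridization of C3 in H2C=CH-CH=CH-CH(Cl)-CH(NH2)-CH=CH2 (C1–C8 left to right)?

C3 — 3 σ bonds, plus one π bond. Steric number 3, so sp2.

sp2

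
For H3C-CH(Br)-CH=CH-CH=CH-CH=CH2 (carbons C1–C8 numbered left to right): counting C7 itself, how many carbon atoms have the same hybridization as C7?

6

C7 is sp2 (one π bond).
C1: sp3
C2: sp3
C3: sp2 ✓
C4: sp2 ✓
C5: sp2 ✓
C6: sp2 ✓
C7: sp2 ✓
C8: sp2 ✓
6 carbons are sp2.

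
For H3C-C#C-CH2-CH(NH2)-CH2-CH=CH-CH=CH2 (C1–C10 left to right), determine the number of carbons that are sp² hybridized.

4

C1: sp3
C2: sp
C3: sp
C4: sp3
C5: sp3
C6: sp3
C7: sp2 ✓
C8: sp2 ✓
C9: sp2 ✓
C10: sp2 ✓
C7, C8, C9, C10 → 4 sp2 carbons.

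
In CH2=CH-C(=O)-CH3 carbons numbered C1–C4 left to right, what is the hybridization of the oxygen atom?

The oxygen atom has 1 σ bond and 2 lone pairs, plus one π bond: steric number 3 → sp2.

sp²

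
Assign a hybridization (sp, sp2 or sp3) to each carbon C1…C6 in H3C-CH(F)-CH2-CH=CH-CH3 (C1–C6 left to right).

C1 — 4 σ bonds. Steric number 4, so sp3.
C2: 4 σ bonds; 4 regions of electron density → sp3.
C3 is sp3: 4 σ bonds, 4 electron-density regions.
C4 carries 3 σ bonds, plus one π bond, giving a steric number of 3, so it is sp2.
C5 — 3 σ bonds, plus one π bond. Steric number 3, so sp2.
C6 is sp3: 4 σ bonds, 4 electron-density regions.

C1 sp3, C2 sp3, C3 sp3, C4 sp2, C5 sp2, C6 sp3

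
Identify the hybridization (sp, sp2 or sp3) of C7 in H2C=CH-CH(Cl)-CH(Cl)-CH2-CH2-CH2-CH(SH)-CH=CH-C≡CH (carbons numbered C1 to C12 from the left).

C7 — 4 σ bonds. Steric number 4, so sp3.

sp^3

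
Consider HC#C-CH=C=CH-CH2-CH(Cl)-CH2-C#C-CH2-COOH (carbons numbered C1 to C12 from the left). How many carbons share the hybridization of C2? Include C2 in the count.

5

C2 is sp (two π bonds).
C1: sp ✓
C2: sp ✓
C3: sp2
C4: sp ✓
C5: sp2
C6: sp3
C7: sp3
C8: sp3
C9: sp ✓
C10: sp ✓
C11: sp3
C12: sp2
5 carbons are sp.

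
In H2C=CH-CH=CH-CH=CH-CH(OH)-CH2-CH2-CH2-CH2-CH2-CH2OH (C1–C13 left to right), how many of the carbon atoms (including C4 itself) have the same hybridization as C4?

6

C4 is sp2 (one π bond).
C1: sp2 ✓
C2: sp2 ✓
C3: sp2 ✓
C4: sp2 ✓
C5: sp2 ✓
C6: sp2 ✓
C7: sp3
C8: sp3
C9: sp3
C10: sp3
C11: sp3
C12: sp3
C13: sp3
6 carbons are sp2.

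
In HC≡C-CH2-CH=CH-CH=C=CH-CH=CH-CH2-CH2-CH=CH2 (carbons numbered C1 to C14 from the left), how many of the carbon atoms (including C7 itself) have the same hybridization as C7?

C7 is sp (two π bonds).
C1: sp ✓
C2: sp ✓
C3: sp3
C4: sp2
C5: sp2
C6: sp2
C7: sp ✓
C8: sp2
C9: sp2
C10: sp2
C11: sp3
C12: sp3
C13: sp2
C14: sp2
3 carbons are sp.

3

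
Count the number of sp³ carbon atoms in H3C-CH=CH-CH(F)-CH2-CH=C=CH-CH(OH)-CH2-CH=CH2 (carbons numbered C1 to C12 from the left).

C1: sp3 ✓
C2: sp2
C3: sp2
C4: sp3 ✓
C5: sp3 ✓
C6: sp2
C7: sp
C8: sp2
C9: sp3 ✓
C10: sp3 ✓
C11: sp2
C12: sp2
C1, C4, C5, C9, C10 → 5 sp3 carbons.

5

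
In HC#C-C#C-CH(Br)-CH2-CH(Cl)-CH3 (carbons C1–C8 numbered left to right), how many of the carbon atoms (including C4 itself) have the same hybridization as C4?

C4 is sp (two π bonds).
C1: sp ✓
C2: sp ✓
C3: sp ✓
C4: sp ✓
C5: sp3
C6: sp3
C7: sp3
C8: sp3
4 carbons are sp.

4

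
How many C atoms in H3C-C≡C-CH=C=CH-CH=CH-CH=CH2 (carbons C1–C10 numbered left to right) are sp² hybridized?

C1: sp3
C2: sp
C3: sp
C4: sp2 ✓
C5: sp
C6: sp2 ✓
C7: sp2 ✓
C8: sp2 ✓
C9: sp2 ✓
C10: sp2 ✓
C4, C6, C7, C8, C9, C10 → 6 sp2 carbons.

6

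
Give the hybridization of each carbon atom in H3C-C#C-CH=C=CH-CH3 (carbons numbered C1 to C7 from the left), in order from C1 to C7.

C1 sp3, C2 sp, C3 sp, C4 sp2, C5 sp, C6 sp2, C7 sp3

C1 carries 4 σ bonds, giving a steric number of 4, so it is sp3.
C2 carries 2 σ bonds, plus two π bonds, giving a steric number of 2, so it is sp.
C3 has 2 σ bonds, plus two π bonds: steric number 2 → sp.
C4 is sp2: 3 σ bonds, plus one π bond, 3 electron-density regions.
C5: 2 σ bonds, plus two π bonds; 2 regions of electron density → sp.
C6 (3 σ bonds, plus one π bond) has steric number 3: sp2.
C7: 4 σ bonds — 4 electron domains, sp3.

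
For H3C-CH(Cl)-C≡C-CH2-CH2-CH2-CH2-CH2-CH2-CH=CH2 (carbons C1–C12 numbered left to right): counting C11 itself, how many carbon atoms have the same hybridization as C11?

C11 is sp2 (one π bond).
C1: sp3
C2: sp3
C3: sp
C4: sp
C5: sp3
C6: sp3
C7: sp3
C8: sp3
C9: sp3
C10: sp3
C11: sp2 ✓
C12: sp2 ✓
2 carbons are sp2.

2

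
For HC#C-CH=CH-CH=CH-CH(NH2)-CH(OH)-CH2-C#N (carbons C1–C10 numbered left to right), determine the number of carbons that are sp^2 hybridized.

C1: sp
C2: sp
C3: sp2 ✓
C4: sp2 ✓
C5: sp2 ✓
C6: sp2 ✓
C7: sp3
C8: sp3
C9: sp3
C10: sp
C3, C4, C5, C6 → 4 sp2 carbons.

4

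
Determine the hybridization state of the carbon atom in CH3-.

Three σ bonds + one lone pair = steric number 4 → sp3, pyramidal.

sp³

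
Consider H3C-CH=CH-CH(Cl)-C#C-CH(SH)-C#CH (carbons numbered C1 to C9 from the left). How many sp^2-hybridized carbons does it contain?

2

C1: sp3
C2: sp2 ✓
C3: sp2 ✓
C4: sp3
C5: sp
C6: sp
C7: sp3
C8: sp
C9: sp
C2, C3 → 2 sp2 carbons.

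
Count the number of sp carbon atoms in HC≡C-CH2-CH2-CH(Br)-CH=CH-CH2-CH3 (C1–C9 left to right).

2

C1: sp ✓
C2: sp ✓
C3: sp3
C4: sp3
C5: sp3
C6: sp2
C7: sp2
C8: sp3
C9: sp3
C1, C2 → 2 sp carbons.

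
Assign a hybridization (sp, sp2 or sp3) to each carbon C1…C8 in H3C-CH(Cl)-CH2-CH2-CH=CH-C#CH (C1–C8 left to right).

C1 carries 4 σ bonds, giving a steric number of 4, so it is sp3.
C2 — 4 σ bonds. Steric number 4, so sp3.
C3: 4 σ bonds — 4 electron domains, sp3.
C4 (4 σ bonds) has steric number 4: sp3.
C5 has 3 σ bonds, plus one π bond: steric number 3 → sp2.
C6 — 3 σ bonds, plus one π bond. Steric number 3, so sp2.
C7: 2 σ bonds, plus two π bonds; 2 regions of electron density → sp.
C8 is sp: 2 σ bonds, plus two π bonds, 2 electron-density regions.

C1 sp3, C2 sp3, C3 sp3, C4 sp3, C5 sp2, C6 sp2, C7 sp, C8 sp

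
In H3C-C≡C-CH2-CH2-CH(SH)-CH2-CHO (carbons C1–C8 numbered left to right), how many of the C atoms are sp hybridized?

C1: sp3
C2: sp ✓
C3: sp ✓
C4: sp3
C5: sp3
C6: sp3
C7: sp3
C8: sp2
C2, C3 → 2 sp carbons.

2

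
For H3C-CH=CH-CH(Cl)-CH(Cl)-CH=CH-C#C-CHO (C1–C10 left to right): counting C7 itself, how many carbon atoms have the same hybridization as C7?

C7 is sp2 (one π bond).
C1: sp3
C2: sp2 ✓
C3: sp2 ✓
C4: sp3
C5: sp3
C6: sp2 ✓
C7: sp2 ✓
C8: sp
C9: sp
C10: sp2 ✓
5 carbons are sp2.

5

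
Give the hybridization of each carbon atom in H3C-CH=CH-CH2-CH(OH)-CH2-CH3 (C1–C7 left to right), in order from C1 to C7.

C1 has 4 σ bonds: steric number 4 → sp3.
C2 (3 σ bonds, plus one π bond) has steric number 3: sp2.
C3 carries 3 σ bonds, plus one π bond, giving a steric number of 3, so it is sp2.
C4: 4 σ bonds — 4 electron domains, sp3.
C5: 4 σ bonds — 4 electron domains, sp3.
C6 is sp3: 4 σ bonds, 4 electron-density regions.
C7: 4 σ bonds — 4 electron domains, sp3.

C1 sp3, C2 sp2, C3 sp2, C4 sp3, C5 sp3, C6 sp3, C7 sp3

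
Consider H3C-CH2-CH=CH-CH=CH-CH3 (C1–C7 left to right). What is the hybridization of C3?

C3: 3 σ bonds, plus one π bond; 3 regions of electron density → sp2.

sp²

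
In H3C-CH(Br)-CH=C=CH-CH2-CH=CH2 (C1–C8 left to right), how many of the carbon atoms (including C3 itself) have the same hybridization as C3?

4

C3 is sp2 (one π bond).
C1: sp3
C2: sp3
C3: sp2 ✓
C4: sp
C5: sp2 ✓
C6: sp3
C7: sp2 ✓
C8: sp2 ✓
4 carbons are sp2.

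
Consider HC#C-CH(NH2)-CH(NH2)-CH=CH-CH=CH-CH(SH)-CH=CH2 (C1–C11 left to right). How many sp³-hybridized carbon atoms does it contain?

3

C1: sp
C2: sp
C3: sp3 ✓
C4: sp3 ✓
C5: sp2
C6: sp2
C7: sp2
C8: sp2
C9: sp3 ✓
C10: sp2
C11: sp2
C3, C4, C9 → 3 sp3 carbons.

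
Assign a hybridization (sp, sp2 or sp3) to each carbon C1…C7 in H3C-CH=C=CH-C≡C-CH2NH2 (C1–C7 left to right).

C1: 4 σ bonds; 4 regions of electron density → sp3.
C2 carries 3 σ bonds, plus one π bond, giving a steric number of 3, so it is sp2.
C3: 2 σ bonds, plus two π bonds; 2 regions of electron density → sp.
C4 — 3 σ bonds, plus one π bond. Steric number 3, so sp2.
C5 is sp: 2 σ bonds, plus two π bonds, 2 electron-density regions.
C6 (2 σ bonds, plus two π bonds) has steric number 2: sp.
C7: 4 σ bonds; 4 regions of electron density → sp3.

C1 sp3, C2 sp2, C3 sp, C4 sp2, C5 sp, C6 sp, C7 sp3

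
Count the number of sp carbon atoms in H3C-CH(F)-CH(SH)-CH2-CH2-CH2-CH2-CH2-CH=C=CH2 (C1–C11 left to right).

1

C1: sp3
C2: sp3
C3: sp3
C4: sp3
C5: sp3
C6: sp3
C7: sp3
C8: sp3
C9: sp2
C10: sp ✓
C11: sp2
C10 → 1 sp carbon.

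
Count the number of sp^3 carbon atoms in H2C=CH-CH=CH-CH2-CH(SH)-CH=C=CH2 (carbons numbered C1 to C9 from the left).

2

C1: sp2
C2: sp2
C3: sp2
C4: sp2
C5: sp3 ✓
C6: sp3 ✓
C7: sp2
C8: sp
C9: sp2
C5, C6 → 2 sp3 carbons.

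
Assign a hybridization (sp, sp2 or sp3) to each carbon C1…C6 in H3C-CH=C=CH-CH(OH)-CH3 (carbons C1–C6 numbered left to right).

C1 sp3, C2 sp2, C3 sp, C4 sp2, C5 sp3, C6 sp3

C1 — 4 σ bonds. Steric number 4, so sp3.
C2 (3 σ bonds, plus one π bond) has steric number 3: sp2.
C3 (2 σ bonds, plus two π bonds) has steric number 2: sp.
C4: 3 σ bonds, plus one π bond; 3 regions of electron density → sp2.
C5 has 4 σ bonds: steric number 4 → sp3.
C6 — 4 σ bonds. Steric number 4, so sp3.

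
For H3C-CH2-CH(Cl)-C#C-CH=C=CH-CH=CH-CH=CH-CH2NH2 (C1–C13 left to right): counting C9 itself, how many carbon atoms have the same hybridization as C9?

C9 is sp2 (one π bond).
C1: sp3
C2: sp3
C3: sp3
C4: sp
C5: sp
C6: sp2 ✓
C7: sp
C8: sp2 ✓
C9: sp2 ✓
C10: sp2 ✓
C11: sp2 ✓
C12: sp2 ✓
C13: sp3
6 carbons are sp2.

6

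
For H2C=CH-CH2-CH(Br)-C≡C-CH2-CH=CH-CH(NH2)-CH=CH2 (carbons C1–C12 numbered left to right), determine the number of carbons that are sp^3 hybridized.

4

C1: sp2
C2: sp2
C3: sp3 ✓
C4: sp3 ✓
C5: sp
C6: sp
C7: sp3 ✓
C8: sp2
C9: sp2
C10: sp3 ✓
C11: sp2
C12: sp2
C3, C4, C7, C10 → 4 sp3 carbons.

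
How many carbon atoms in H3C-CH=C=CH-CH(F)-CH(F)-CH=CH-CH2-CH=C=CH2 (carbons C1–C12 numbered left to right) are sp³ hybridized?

C1: sp3 ✓
C2: sp2
C3: sp
C4: sp2
C5: sp3 ✓
C6: sp3 ✓
C7: sp2
C8: sp2
C9: sp3 ✓
C10: sp2
C11: sp
C12: sp2
C1, C5, C6, C9 → 4 sp3 carbons.

4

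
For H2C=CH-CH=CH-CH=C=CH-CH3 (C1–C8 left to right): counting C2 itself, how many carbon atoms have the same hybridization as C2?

C2 is sp2 (one π bond).
C1: sp2 ✓
C2: sp2 ✓
C3: sp2 ✓
C4: sp2 ✓
C5: sp2 ✓
C6: sp
C7: sp2 ✓
C8: sp3
6 carbons are sp2.

6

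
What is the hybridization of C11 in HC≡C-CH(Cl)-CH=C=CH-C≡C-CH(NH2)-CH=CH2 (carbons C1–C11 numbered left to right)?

C11 — 3 σ bonds, plus one π bond. Steric number 3, so sp2.

sp^2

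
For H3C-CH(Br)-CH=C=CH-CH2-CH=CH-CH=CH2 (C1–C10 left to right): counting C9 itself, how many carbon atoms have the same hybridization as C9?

6

C9 is sp2 (one π bond).
C1: sp3
C2: sp3
C3: sp2 ✓
C4: sp
C5: sp2 ✓
C6: sp3
C7: sp2 ✓
C8: sp2 ✓
C9: sp2 ✓
C10: sp2 ✓
6 carbons are sp2.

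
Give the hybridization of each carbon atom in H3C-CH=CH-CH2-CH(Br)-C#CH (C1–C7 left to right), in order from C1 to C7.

C1 sp3, C2 sp2, C3 sp2, C4 sp3, C5 sp3, C6 sp, C7 sp

C1 has 4 σ bonds: steric number 4 → sp3.
C2 — 3 σ bonds, plus one π bond. Steric number 3, so sp2.
C3 — 3 σ bonds, plus one π bond. Steric number 3, so sp2.
C4: 4 σ bonds — 4 electron domains, sp3.
C5: 4 σ bonds; 4 regions of electron density → sp3.
C6: 2 σ bonds, plus two π bonds — 2 electron domains, sp.
C7 (2 σ bonds, plus two π bonds) has steric number 2: sp.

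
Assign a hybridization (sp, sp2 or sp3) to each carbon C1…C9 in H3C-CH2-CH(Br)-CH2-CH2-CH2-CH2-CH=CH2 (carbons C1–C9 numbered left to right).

C1 sp3, C2 sp3, C3 sp3, C4 sp3, C5 sp3, C6 sp3, C7 sp3, C8 sp2, C9 sp2

C1: 4 σ bonds; 4 regions of electron density → sp3.
C2: 4 σ bonds — 4 electron domains, sp3.
C3 — 4 σ bonds. Steric number 4, so sp3.
C4: 4 σ bonds — 4 electron domains, sp3.
C5 is sp3: 4 σ bonds, 4 electron-density regions.
C6 — 4 σ bonds. Steric number 4, so sp3.
C7 is sp3: 4 σ bonds, 4 electron-density regions.
C8: 3 σ bonds, plus one π bond; 3 regions of electron density → sp2.
C9: 3 σ bonds, plus one π bond — 3 electron domains, sp2.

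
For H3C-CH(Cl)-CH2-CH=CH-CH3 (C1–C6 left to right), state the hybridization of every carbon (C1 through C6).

C1 sp3, C2 sp3, C3 sp3, C4 sp2, C5 sp2, C6 sp3

C1 carries 4 σ bonds, giving a steric number of 4, so it is sp3.
C2 (4 σ bonds) has steric number 4: sp3.
C3: 4 σ bonds; 4 regions of electron density → sp3.
C4 has 3 σ bonds, plus one π bond: steric number 3 → sp2.
C5: 3 σ bonds, plus one π bond; 3 regions of electron density → sp2.
C6 has 4 σ bonds: steric number 4 → sp3.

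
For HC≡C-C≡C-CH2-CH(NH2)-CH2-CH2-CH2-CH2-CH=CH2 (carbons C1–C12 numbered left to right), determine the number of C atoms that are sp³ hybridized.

C1: sp
C2: sp
C3: sp
C4: sp
C5: sp3 ✓
C6: sp3 ✓
C7: sp3 ✓
C8: sp3 ✓
C9: sp3 ✓
C10: sp3 ✓
C11: sp2
C12: sp2
C5, C6, C7, C8, C9, C10 → 6 sp3 carbons.

6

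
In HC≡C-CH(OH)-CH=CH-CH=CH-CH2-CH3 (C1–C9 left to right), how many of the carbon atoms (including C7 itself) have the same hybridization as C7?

4

C7 is sp2 (one π bond).
C1: sp
C2: sp
C3: sp3
C4: sp2 ✓
C5: sp2 ✓
C6: sp2 ✓
C7: sp2 ✓
C8: sp3
C9: sp3
4 carbons are sp2.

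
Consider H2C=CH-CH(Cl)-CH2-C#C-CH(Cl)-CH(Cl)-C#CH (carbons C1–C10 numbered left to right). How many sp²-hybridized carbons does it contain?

C1: sp2 ✓
C2: sp2 ✓
C3: sp3
C4: sp3
C5: sp
C6: sp
C7: sp3
C8: sp3
C9: sp
C10: sp
C1, C2 → 2 sp2 carbons.

2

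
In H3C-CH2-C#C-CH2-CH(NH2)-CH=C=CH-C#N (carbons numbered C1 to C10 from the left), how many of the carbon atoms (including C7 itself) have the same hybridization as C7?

2

C7 is sp2 (one π bond).
C1: sp3
C2: sp3
C3: sp
C4: sp
C5: sp3
C6: sp3
C7: sp2 ✓
C8: sp
C9: sp2 ✓
C10: sp
2 carbons are sp2.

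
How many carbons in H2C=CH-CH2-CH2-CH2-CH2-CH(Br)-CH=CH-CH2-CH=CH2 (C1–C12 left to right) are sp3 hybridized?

6

C1: sp2
C2: sp2
C3: sp3 ✓
C4: sp3 ✓
C5: sp3 ✓
C6: sp3 ✓
C7: sp3 ✓
C8: sp2
C9: sp2
C10: sp3 ✓
C11: sp2
C12: sp2
C3, C4, C5, C6, C7, C10 → 6 sp3 carbons.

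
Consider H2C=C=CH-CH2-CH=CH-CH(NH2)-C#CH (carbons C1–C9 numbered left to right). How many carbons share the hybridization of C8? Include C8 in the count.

3

C8 is sp (two π bonds).
C1: sp2
C2: sp ✓
C3: sp2
C4: sp3
C5: sp2
C6: sp2
C7: sp3
C8: sp ✓
C9: sp ✓
3 carbons are sp.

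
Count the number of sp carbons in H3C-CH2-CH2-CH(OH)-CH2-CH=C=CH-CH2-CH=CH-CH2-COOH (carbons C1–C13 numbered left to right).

C1: sp3
C2: sp3
C3: sp3
C4: sp3
C5: sp3
C6: sp2
C7: sp ✓
C8: sp2
C9: sp3
C10: sp2
C11: sp2
C12: sp3
C13: sp2
C7 → 1 sp carbon.

1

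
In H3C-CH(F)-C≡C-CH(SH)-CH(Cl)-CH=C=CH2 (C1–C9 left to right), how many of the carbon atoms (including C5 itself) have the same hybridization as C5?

C5 is sp3 (only σ bonds).
C1: sp3 ✓
C2: sp3 ✓
C3: sp
C4: sp
C5: sp3 ✓
C6: sp3 ✓
C7: sp2
C8: sp
C9: sp2
4 carbons are sp3.

4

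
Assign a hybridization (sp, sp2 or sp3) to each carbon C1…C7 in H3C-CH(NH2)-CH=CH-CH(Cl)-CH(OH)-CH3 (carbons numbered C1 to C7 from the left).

C1: 4 σ bonds — 4 electron domains, sp3.
C2 has 4 σ bonds: steric number 4 → sp3.
C3 has 3 σ bonds, plus one π bond: steric number 3 → sp2.
C4: 3 σ bonds, plus one π bond; 3 regions of electron density → sp2.
C5 has 4 σ bonds: steric number 4 → sp3.
C6: 4 σ bonds — 4 electron domains, sp3.
C7 (4 σ bonds) has steric number 4: sp3.

C1 sp3, C2 sp3, C3 sp2, C4 sp2, C5 sp3, C6 sp3, C7 sp3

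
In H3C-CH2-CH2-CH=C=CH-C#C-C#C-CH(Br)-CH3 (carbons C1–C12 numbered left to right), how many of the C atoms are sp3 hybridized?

C1: sp3 ✓
C2: sp3 ✓
C3: sp3 ✓
C4: sp2
C5: sp
C6: sp2
C7: sp
C8: sp
C9: sp
C10: sp
C11: sp3 ✓
C12: sp3 ✓
C1, C2, C3, C11, C12 → 5 sp3 carbons.

5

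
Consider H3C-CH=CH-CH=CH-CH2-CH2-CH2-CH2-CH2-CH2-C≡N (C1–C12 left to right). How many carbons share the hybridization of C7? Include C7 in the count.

C7 is sp3 (only σ bonds).
C1: sp3 ✓
C2: sp2
C3: sp2
C4: sp2
C5: sp2
C6: sp3 ✓
C7: sp3 ✓
C8: sp3 ✓
C9: sp3 ✓
C10: sp3 ✓
C11: sp3 ✓
C12: sp
7 carbons are sp3.

7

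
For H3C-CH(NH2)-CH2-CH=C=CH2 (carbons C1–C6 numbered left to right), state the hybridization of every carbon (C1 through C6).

C1 sp3, C2 sp3, C3 sp3, C4 sp2, C5 sp, C6 sp2

C1 (4 σ bonds) has steric number 4: sp3.
C2 — 4 σ bonds. Steric number 4, so sp3.
C3 is sp3: 4 σ bonds, 4 electron-density regions.
C4: 3 σ bonds, plus one π bond — 3 electron domains, sp2.
C5 (2 σ bonds, plus two π bonds) has steric number 2: sp.
C6 — 3 σ bonds, plus one π bond. Steric number 3, so sp2.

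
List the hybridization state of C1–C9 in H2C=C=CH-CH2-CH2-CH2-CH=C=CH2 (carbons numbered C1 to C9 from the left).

C1: 3 σ bonds, plus one π bond; 3 regions of electron density → sp2.
C2: 2 σ bonds, plus two π bonds — 2 electron domains, sp.
C3 has 3 σ bonds, plus one π bond: steric number 3 → sp2.
C4: 4 σ bonds — 4 electron domains, sp3.
C5 is sp3: 4 σ bonds, 4 electron-density regions.
C6 (4 σ bonds) has steric number 4: sp3.
C7: 3 σ bonds, plus one π bond — 3 electron domains, sp2.
C8: 2 σ bonds, plus two π bonds; 2 regions of electron density → sp.
C9: 3 σ bonds, plus one π bond — 3 electron domains, sp2.

C1 sp2, C2 sp, C3 sp2, C4 sp3, C5 sp3, C6 sp3, C7 sp2, C8 sp, C9 sp2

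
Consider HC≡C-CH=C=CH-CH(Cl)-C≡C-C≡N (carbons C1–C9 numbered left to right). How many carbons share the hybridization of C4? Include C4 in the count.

6

C4 is sp (two π bonds).
C1: sp ✓
C2: sp ✓
C3: sp2
C4: sp ✓
C5: sp2
C6: sp3
C7: sp ✓
C8: sp ✓
C9: sp ✓
6 carbons are sp.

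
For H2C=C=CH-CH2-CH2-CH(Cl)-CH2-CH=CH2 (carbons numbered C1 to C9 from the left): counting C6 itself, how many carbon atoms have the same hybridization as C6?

C6 is sp3 (only σ bonds).
C1: sp2
C2: sp
C3: sp2
C4: sp3 ✓
C5: sp3 ✓
C6: sp3 ✓
C7: sp3 ✓
C8: sp2
C9: sp2
4 carbons are sp3.

4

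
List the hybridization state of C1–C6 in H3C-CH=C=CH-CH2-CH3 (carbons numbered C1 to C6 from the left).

C1 carries 4 σ bonds, giving a steric number of 4, so it is sp3.
C2: 3 σ bonds, plus one π bond; 3 regions of electron density → sp2.
C3: 2 σ bonds, plus two π bonds; 2 regions of electron density → sp.
C4 carries 3 σ bonds, plus one π bond, giving a steric number of 3, so it is sp2.
C5 (4 σ bonds) has steric number 4: sp3.
C6: 4 σ bonds; 4 regions of electron density → sp3.

C1 sp3, C2 sp2, C3 sp, C4 sp2, C5 sp3, C6 sp3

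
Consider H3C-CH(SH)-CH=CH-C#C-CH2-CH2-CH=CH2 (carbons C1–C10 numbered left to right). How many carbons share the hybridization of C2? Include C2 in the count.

C2 is sp3 (only σ bonds).
C1: sp3 ✓
C2: sp3 ✓
C3: sp2
C4: sp2
C5: sp
C6: sp
C7: sp3 ✓
C8: sp3 ✓
C9: sp2
C10: sp2
4 carbons are sp3.

4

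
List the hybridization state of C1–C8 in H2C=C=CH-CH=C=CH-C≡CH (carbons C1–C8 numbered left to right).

C1 is sp2: 3 σ bonds, plus one π bond, 3 electron-density regions.
C2 — 2 σ bonds, plus two π bonds. Steric number 2, so sp.
C3 (3 σ bonds, plus one π bond) has steric number 3: sp2.
C4 is sp2: 3 σ bonds, plus one π bond, 3 electron-density regions.
C5 has 2 σ bonds, plus two π bonds: steric number 2 → sp.
C6: 3 σ bonds, plus one π bond; 3 regions of electron density → sp2.
C7 (2 σ bonds, plus two π bonds) has steric number 2: sp.
C8 carries 2 σ bonds, plus two π bonds, giving a steric number of 2, so it is sp.

C1 sp2, C2 sp, C3 sp2, C4 sp2, C5 sp, C6 sp2, C7 sp, C8 sp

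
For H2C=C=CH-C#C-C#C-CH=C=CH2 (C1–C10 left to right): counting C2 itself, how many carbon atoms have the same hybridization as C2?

C2 is sp (two π bonds).
C1: sp2
C2: sp ✓
C3: sp2
C4: sp ✓
C5: sp ✓
C6: sp ✓
C7: sp ✓
C8: sp2
C9: sp ✓
C10: sp2
6 carbons are sp.

6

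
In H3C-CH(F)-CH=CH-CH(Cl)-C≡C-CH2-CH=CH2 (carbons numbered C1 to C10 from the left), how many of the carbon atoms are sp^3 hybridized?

C1: sp3 ✓
C2: sp3 ✓
C3: sp2
C4: sp2
C5: sp3 ✓
C6: sp
C7: sp
C8: sp3 ✓
C9: sp2
C10: sp2
C1, C2, C5, C8 → 4 sp3 carbons.

4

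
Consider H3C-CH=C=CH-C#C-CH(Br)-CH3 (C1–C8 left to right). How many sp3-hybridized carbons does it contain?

3

C1: sp3 ✓
C2: sp2
C3: sp
C4: sp2
C5: sp
C6: sp
C7: sp3 ✓
C8: sp3 ✓
C1, C7, C8 → 3 sp3 carbons.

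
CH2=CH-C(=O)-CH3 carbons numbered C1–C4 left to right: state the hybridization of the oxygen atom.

sp²

The oxygen atom carries 1 σ bond and 2 lone pairs, plus one π bond, giving a steric number of 3, so it is sp2.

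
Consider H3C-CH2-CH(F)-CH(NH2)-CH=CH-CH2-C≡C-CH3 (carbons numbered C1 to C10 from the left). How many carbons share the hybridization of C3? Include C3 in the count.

6

C3 is sp3 (only σ bonds).
C1: sp3 ✓
C2: sp3 ✓
C3: sp3 ✓
C4: sp3 ✓
C5: sp2
C6: sp2
C7: sp3 ✓
C8: sp
C9: sp
C10: sp3 ✓
6 carbons are sp3.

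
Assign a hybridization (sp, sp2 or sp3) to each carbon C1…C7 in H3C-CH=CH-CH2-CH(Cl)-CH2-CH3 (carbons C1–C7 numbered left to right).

C1 sp3, C2 sp2, C3 sp2, C4 sp3, C5 sp3, C6 sp3, C7 sp3

C1 — 4 σ bonds. Steric number 4, so sp3.
C2: 3 σ bonds, plus one π bond — 3 electron domains, sp2.
C3: 3 σ bonds, plus one π bond; 3 regions of electron density → sp2.
C4 is sp3: 4 σ bonds, 4 electron-density regions.
C5 has 4 σ bonds: steric number 4 → sp3.
C6 has 4 σ bonds: steric number 4 → sp3.
C7: 4 σ bonds; 4 regions of electron density → sp3.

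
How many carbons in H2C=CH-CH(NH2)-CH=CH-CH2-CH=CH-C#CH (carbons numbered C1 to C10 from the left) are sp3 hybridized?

C1: sp2
C2: sp2
C3: sp3 ✓
C4: sp2
C5: sp2
C6: sp3 ✓
C7: sp2
C8: sp2
C9: sp
C10: sp
C3, C6 → 2 sp3 carbons.

2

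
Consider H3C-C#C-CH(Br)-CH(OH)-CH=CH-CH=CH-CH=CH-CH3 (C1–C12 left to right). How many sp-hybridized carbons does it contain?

C1: sp3
C2: sp ✓
C3: sp ✓
C4: sp3
C5: sp3
C6: sp2
C7: sp2
C8: sp2
C9: sp2
C10: sp2
C11: sp2
C12: sp3
C2, C3 → 2 sp carbons.

2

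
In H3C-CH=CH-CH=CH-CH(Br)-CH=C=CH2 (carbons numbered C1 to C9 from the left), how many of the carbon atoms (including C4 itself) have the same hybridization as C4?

C4 is sp2 (one π bond).
C1: sp3
C2: sp2 ✓
C3: sp2 ✓
C4: sp2 ✓
C5: sp2 ✓
C6: sp3
C7: sp2 ✓
C8: sp
C9: sp2 ✓
6 carbons are sp2.

6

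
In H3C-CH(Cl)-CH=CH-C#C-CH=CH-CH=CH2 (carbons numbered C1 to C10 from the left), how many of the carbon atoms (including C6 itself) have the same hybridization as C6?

2

C6 is sp (two π bonds).
C1: sp3
C2: sp3
C3: sp2
C4: sp2
C5: sp ✓
C6: sp ✓
C7: sp2
C8: sp2
C9: sp2
C10: sp2
2 carbons are sp.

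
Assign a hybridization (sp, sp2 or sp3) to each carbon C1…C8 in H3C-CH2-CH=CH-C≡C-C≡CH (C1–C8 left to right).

C1 sp3, C2 sp3, C3 sp2, C4 sp2, C5 sp, C6 sp, C7 sp, C8 sp

C1 carries 4 σ bonds, giving a steric number of 4, so it is sp3.
C2: 4 σ bonds; 4 regions of electron density → sp3.
C3: 3 σ bonds, plus one π bond; 3 regions of electron density → sp2.
C4 carries 3 σ bonds, plus one π bond, giving a steric number of 3, so it is sp2.
C5 carries 2 σ bonds, plus two π bonds, giving a steric number of 2, so it is sp.
C6 is sp: 2 σ bonds, plus two π bonds, 2 electron-density regions.
C7: 2 σ bonds, plus two π bonds — 2 electron domains, sp.
C8: 2 σ bonds, plus two π bonds; 2 regions of electron density → sp.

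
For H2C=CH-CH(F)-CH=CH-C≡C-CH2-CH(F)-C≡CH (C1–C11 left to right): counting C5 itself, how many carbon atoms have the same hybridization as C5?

4

C5 is sp2 (one π bond).
C1: sp2 ✓
C2: sp2 ✓
C3: sp3
C4: sp2 ✓
C5: sp2 ✓
C6: sp
C7: sp
C8: sp3
C9: sp3
C10: sp
C11: sp
4 carbons are sp2.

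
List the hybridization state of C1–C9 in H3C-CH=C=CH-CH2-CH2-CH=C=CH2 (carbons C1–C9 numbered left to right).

C1 (4 σ bonds) has steric number 4: sp3.
C2 has 3 σ bonds, plus one π bond: steric number 3 → sp2.
C3 has 2 σ bonds, plus two π bonds: steric number 2 → sp.
C4: 3 σ bonds, plus one π bond — 3 electron domains, sp2.
C5: 4 σ bonds; 4 regions of electron density → sp3.
C6 has 4 σ bonds: steric number 4 → sp3.
C7 — 3 σ bonds, plus one π bond. Steric number 3, so sp2.
C8 — 2 σ bonds, plus two π bonds. Steric number 2, so sp.
C9 — 3 σ bonds, plus one π bond. Steric number 3, so sp2.

C1 sp3, C2 sp2, C3 sp, C4 sp2, C5 sp3, C6 sp3, C7 sp2, C8 sp, C9 sp2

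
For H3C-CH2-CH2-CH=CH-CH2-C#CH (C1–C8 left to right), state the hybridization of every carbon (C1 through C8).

C1 sp3, C2 sp3, C3 sp3, C4 sp2, C5 sp2, C6 sp3, C7 sp, C8 sp

C1: 4 σ bonds — 4 electron domains, sp3.
C2 (4 σ bonds) has steric number 4: sp3.
C3: 4 σ bonds — 4 electron domains, sp3.
C4 carries 3 σ bonds, plus one π bond, giving a steric number of 3, so it is sp2.
C5 has 3 σ bonds, plus one π bond: steric number 3 → sp2.
C6: 4 σ bonds — 4 electron domains, sp3.
C7 is sp: 2 σ bonds, plus two π bonds, 2 electron-density regions.
C8 — 2 σ bonds, plus two π bonds. Steric number 2, so sp.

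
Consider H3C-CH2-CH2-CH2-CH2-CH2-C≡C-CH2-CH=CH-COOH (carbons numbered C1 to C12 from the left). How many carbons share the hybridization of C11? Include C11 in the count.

C11 is sp2 (one π bond).
C1: sp3
C2: sp3
C3: sp3
C4: sp3
C5: sp3
C6: sp3
C7: sp
C8: sp
C9: sp3
C10: sp2 ✓
C11: sp2 ✓
C12: sp2 ✓
3 carbons are sp2.

3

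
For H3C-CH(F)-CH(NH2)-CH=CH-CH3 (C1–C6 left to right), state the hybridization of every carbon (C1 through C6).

C1 sp3, C2 sp3, C3 sp3, C4 sp2, C5 sp2, C6 sp3

C1 — 4 σ bonds. Steric number 4, so sp3.
C2 is sp3: 4 σ bonds, 4 electron-density regions.
C3 carries 4 σ bonds, giving a steric number of 4, so it is sp3.
C4 — 3 σ bonds, plus one π bond. Steric number 3, so sp2.
C5 carries 3 σ bonds, plus one π bond, giving a steric number of 3, so it is sp2.
C6 carries 4 σ bonds, giving a steric number of 4, so it is sp3.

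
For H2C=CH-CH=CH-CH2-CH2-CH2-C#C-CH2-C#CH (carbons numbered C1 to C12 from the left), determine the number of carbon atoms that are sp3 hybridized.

4

C1: sp2
C2: sp2
C3: sp2
C4: sp2
C5: sp3 ✓
C6: sp3 ✓
C7: sp3 ✓
C8: sp
C9: sp
C10: sp3 ✓
C11: sp
C12: sp
C5, C6, C7, C10 → 4 sp3 carbons.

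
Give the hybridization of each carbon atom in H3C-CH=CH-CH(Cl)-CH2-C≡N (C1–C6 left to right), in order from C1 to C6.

C1 sp3, C2 sp2, C3 sp2, C4 sp3, C5 sp3, C6 sp

C1: 4 σ bonds; 4 regions of electron density → sp3.
C2 has 3 σ bonds, plus one π bond: steric number 3 → sp2.
C3 — 3 σ bonds, plus one π bond. Steric number 3, so sp2.
C4 has 4 σ bonds: steric number 4 → sp3.
C5 has 4 σ bonds: steric number 4 → sp3.
C6 is sp: 2 σ bonds, plus two π bonds, 2 electron-density regions.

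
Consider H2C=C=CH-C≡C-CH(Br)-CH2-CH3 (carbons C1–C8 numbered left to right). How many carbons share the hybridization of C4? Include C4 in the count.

C4 is sp (two π bonds).
C1: sp2
C2: sp ✓
C3: sp2
C4: sp ✓
C5: sp ✓
C6: sp3
C7: sp3
C8: sp3
3 carbons are sp.

3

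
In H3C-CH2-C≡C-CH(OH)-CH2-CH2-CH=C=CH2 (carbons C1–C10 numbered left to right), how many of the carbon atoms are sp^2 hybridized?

C1: sp3
C2: sp3
C3: sp
C4: sp
C5: sp3
C6: sp3
C7: sp3
C8: sp2 ✓
C9: sp
C10: sp2 ✓
C8, C10 → 2 sp2 carbons.

2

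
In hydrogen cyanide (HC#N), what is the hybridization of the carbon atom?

sp

The carbon atom: 2 σ bonds, plus two π bonds; 2 regions of electron density → sp.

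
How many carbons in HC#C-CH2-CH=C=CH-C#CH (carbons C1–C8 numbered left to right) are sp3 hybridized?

1

C1: sp
C2: sp
C3: sp3 ✓
C4: sp2
C5: sp
C6: sp2
C7: sp
C8: sp
C3 → 1 sp3 carbon.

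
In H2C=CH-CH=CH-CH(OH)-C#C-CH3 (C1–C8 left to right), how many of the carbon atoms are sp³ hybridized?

2

C1: sp2
C2: sp2
C3: sp2
C4: sp2
C5: sp3 ✓
C6: sp
C7: sp
C8: sp3 ✓
C5, C8 → 2 sp3 carbons.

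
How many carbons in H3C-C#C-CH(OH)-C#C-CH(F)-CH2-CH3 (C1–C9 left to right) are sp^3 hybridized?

C1: sp3 ✓
C2: sp
C3: sp
C4: sp3 ✓
C5: sp
C6: sp
C7: sp3 ✓
C8: sp3 ✓
C9: sp3 ✓
C1, C4, C7, C8, C9 → 5 sp3 carbons.

5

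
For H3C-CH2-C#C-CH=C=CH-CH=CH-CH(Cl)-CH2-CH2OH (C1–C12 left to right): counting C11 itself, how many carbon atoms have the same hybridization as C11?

C11 is sp3 (only σ bonds).
C1: sp3 ✓
C2: sp3 ✓
C3: sp
C4: sp
C5: sp2
C6: sp
C7: sp2
C8: sp2
C9: sp2
C10: sp3 ✓
C11: sp3 ✓
C12: sp3 ✓
5 carbons are sp3.

5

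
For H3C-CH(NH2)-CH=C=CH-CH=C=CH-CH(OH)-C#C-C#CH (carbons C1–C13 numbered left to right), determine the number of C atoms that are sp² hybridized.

C1: sp3
C2: sp3
C3: sp2 ✓
C4: sp
C5: sp2 ✓
C6: sp2 ✓
C7: sp
C8: sp2 ✓
C9: sp3
C10: sp
C11: sp
C12: sp
C13: sp
C3, C5, C6, C8 → 4 sp2 carbons.

4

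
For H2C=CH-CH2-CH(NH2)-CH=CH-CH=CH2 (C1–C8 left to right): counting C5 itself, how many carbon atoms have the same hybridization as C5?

C5 is sp2 (one π bond).
C1: sp2 ✓
C2: sp2 ✓
C3: sp3
C4: sp3
C5: sp2 ✓
C6: sp2 ✓
C7: sp2 ✓
C8: sp2 ✓
6 carbons are sp2.

6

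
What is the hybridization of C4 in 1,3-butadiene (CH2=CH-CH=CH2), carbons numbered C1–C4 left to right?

sp²

C4 (3 σ bonds, plus one π bond) has steric number 3: sp2.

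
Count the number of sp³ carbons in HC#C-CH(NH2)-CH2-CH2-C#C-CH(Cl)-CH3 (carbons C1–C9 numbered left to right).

5

C1: sp
C2: sp
C3: sp3 ✓
C4: sp3 ✓
C5: sp3 ✓
C6: sp
C7: sp
C8: sp3 ✓
C9: sp3 ✓
C3, C4, C5, C8, C9 → 5 sp3 carbons.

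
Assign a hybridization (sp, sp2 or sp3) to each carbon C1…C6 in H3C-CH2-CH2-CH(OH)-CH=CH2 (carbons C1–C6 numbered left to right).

C1 sp3, C2 sp3, C3 sp3, C4 sp3, C5 sp2, C6 sp2

C1: 4 σ bonds; 4 regions of electron density → sp3.
C2 (4 σ bonds) has steric number 4: sp3.
C3 (4 σ bonds) has steric number 4: sp3.
C4 has 4 σ bonds: steric number 4 → sp3.
C5 is sp2: 3 σ bonds, plus one π bond, 3 electron-density regions.
C6 (3 σ bonds, plus one π bond) has steric number 3: sp2.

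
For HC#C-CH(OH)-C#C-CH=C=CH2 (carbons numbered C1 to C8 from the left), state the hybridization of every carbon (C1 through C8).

C1 (2 σ bonds, plus two π bonds) has steric number 2: sp.
C2: 2 σ bonds, plus two π bonds — 2 electron domains, sp.
C3 carries 4 σ bonds, giving a steric number of 4, so it is sp3.
C4 is sp: 2 σ bonds, plus two π bonds, 2 electron-density regions.
C5 is sp: 2 σ bonds, plus two π bonds, 2 electron-density regions.
C6 — 3 σ bonds, plus one π bond. Steric number 3, so sp2.
C7 carries 2 σ bonds, plus two π bonds, giving a steric number of 2, so it is sp.
C8 has 3 σ bonds, plus one π bond: steric number 3 → sp2.

C1 sp, C2 sp, C3 sp3, C4 sp, C5 sp, C6 sp2, C7 sp, C8 sp2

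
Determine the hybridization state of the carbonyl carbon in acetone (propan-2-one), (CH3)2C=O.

The carbonyl carbon (3 σ bonds, plus one π bond) has steric number 3: sp2.

sp2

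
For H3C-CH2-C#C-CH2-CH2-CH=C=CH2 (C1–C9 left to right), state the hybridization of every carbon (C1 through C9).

C1 has 4 σ bonds: steric number 4 → sp3.
C2 is sp3: 4 σ bonds, 4 electron-density regions.
C3 — 2 σ bonds, plus two π bonds. Steric number 2, so sp.
C4 has 2 σ bonds, plus two π bonds: steric number 2 → sp.
C5 — 4 σ bonds. Steric number 4, so sp3.
C6 — 4 σ bonds. Steric number 4, so sp3.
C7 has 3 σ bonds, plus one π bond: steric number 3 → sp2.
C8 is sp: 2 σ bonds, plus two π bonds, 2 electron-density regions.
C9 (3 σ bonds, plus one π bond) has steric number 3: sp2.

C1 sp3, C2 sp3, C3 sp, C4 sp, C5 sp3, C6 sp3, C7 sp2, C8 sp, C9 sp2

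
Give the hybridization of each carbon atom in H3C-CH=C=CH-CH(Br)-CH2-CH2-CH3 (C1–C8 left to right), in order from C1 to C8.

C1 (4 σ bonds) has steric number 4: sp3.
C2 has 3 σ bonds, plus one π bond: steric number 3 → sp2.
C3: 2 σ bonds, plus two π bonds — 2 electron domains, sp.
C4 (3 σ bonds, plus one π bond) has steric number 3: sp2.
C5 — 4 σ bonds. Steric number 4, so sp3.
C6 (4 σ bonds) has steric number 4: sp3.
C7: 4 σ bonds; 4 regions of electron density → sp3.
C8 (4 σ bonds) has steric number 4: sp3.

C1 sp3, C2 sp2, C3 sp, C4 sp2, C5 sp3, C6 sp3, C7 sp3, C8 sp3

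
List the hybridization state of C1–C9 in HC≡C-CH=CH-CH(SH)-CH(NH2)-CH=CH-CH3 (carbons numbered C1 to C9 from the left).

C1 sp, C2 sp, C3 sp2, C4 sp2, C5 sp3, C6 sp3, C7 sp2, C8 sp2, C9 sp3

C1 (2 σ bonds, plus two π bonds) has steric number 2: sp.
C2 (2 σ bonds, plus two π bonds) has steric number 2: sp.
C3 — 3 σ bonds, plus one π bond. Steric number 3, so sp2.
C4 carries 3 σ bonds, plus one π bond, giving a steric number of 3, so it is sp2.
C5: 4 σ bonds; 4 regions of electron density → sp3.
C6 — 4 σ bonds. Steric number 4, so sp3.
C7: 3 σ bonds, plus one π bond — 3 electron domains, sp2.
C8: 3 σ bonds, plus one π bond; 3 regions of electron density → sp2.
C9 has 4 σ bonds: steric number 4 → sp3.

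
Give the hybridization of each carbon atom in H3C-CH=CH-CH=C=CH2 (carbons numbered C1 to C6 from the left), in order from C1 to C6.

C1: 4 σ bonds; 4 regions of electron density → sp3.
C2 — 3 σ bonds, plus one π bond. Steric number 3, so sp2.
C3 (3 σ bonds, plus one π bond) has steric number 3: sp2.
C4: 3 σ bonds, plus one π bond — 3 electron domains, sp2.
C5 has 2 σ bonds, plus two π bonds: steric number 2 → sp.
C6 carries 3 σ bonds, plus one π bond, giving a steric number of 3, so it is sp2.

C1 sp3, C2 sp2, C3 sp2, C4 sp2, C5 sp, C6 sp2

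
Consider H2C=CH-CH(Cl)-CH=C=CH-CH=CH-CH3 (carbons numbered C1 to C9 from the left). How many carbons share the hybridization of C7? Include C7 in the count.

C7 is sp2 (one π bond).
C1: sp2 ✓
C2: sp2 ✓
C3: sp3
C4: sp2 ✓
C5: sp
C6: sp2 ✓
C7: sp2 ✓
C8: sp2 ✓
C9: sp3
6 carbons are sp2.

6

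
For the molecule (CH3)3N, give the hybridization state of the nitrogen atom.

sp³

The nitrogen atom: 3 σ bonds and 1 lone pair; 4 regions of electron density → sp3.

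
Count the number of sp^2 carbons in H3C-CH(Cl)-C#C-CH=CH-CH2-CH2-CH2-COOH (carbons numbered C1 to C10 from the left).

3

C1: sp3
C2: sp3
C3: sp
C4: sp
C5: sp2 ✓
C6: sp2 ✓
C7: sp3
C8: sp3
C9: sp3
C10: sp2 ✓
C5, C6, C10 → 3 sp2 carbons.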